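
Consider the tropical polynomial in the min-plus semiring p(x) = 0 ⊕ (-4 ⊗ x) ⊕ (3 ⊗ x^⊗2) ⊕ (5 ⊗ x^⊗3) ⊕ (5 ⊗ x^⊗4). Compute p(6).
p(6) = 0

A tropical monomial a ⊗ x^⊗i evaluates to a + i · x. Evaluating each term at x = 6:
  Term 0 contributes 0 + 0 · 6 = 0
  Term 1 contributes -4 + 1 · 6 = 2
  Term 2 contributes 3 + 2 · 6 = 15
  Term 3 contributes 5 + 3 · 6 = 23
  Term 4 contributes 5 + 4 · 6 = 29
p(6) = ⊕ of these = min[0, 2, 15, 23, 29] = 0.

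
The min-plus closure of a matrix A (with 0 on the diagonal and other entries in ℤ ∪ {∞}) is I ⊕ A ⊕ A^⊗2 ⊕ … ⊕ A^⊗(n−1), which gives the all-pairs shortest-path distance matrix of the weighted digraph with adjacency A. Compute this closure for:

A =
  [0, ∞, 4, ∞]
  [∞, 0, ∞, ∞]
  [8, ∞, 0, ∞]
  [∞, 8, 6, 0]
Closure =
  [0, ∞, 4, ∞]
  [∞, 0, ∞, ∞]
  [8, ∞, 0, ∞]
  [14, 8, 6, 0]

This is the Floyd-Warshall all-pairs shortest-path computation. For each intermediate vertex k = 0, 1, …, 3, update dist[i][j] ← min(dist[i][j], dist[i][k] + dist[k][j]). The final matrix gives, for each (i, j), the minimum total weight of any directed path from i to j (possibly empty when i = j).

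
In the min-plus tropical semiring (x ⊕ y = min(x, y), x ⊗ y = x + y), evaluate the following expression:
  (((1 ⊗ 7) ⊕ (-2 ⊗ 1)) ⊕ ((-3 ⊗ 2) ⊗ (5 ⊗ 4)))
(((1 ⊗ 7) ⊕ (-2 ⊗ 1)) ⊕ ((-3 ⊗ 2) ⊗ (5 ⊗ 4))) = -1

Expand innermost to outermost. Recall ⊕ takes the minimum of its arguments and ⊗ takes their sum. Working out the expression (((1 ⊗ 7) ⊕ (-2 ⊗ 1)) ⊕ ((-3 ⊗ 2) ⊗ (5 ⊗ 4))) gives -1.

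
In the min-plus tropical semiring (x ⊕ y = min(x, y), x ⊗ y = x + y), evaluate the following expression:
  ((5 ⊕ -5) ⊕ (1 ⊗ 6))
((5 ⊕ -5) ⊕ (1 ⊗ 6)) = -5

Expand innermost to outermost. Recall ⊕ takes the minimum of its arguments and ⊗ takes their sum. Working out the expression ((5 ⊕ -5) ⊕ (1 ⊗ 6)) gives -5.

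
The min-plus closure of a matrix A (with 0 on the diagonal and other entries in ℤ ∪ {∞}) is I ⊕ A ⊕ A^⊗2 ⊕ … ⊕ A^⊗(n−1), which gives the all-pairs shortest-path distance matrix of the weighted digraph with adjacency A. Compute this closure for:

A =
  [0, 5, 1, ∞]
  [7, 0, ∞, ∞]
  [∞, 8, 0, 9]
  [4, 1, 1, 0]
Closure =
  [0, 5, 1, 10]
  [7, 0, 8, 17]
  [13, 8, 0, 9]
  [4, 1, 1, 0]

This is the Floyd-Warshall all-pairs shortest-path computation. For each intermediate vertex k = 0, 1, …, 3, update dist[i][j] ← min(dist[i][j], dist[i][k] + dist[k][j]). The final matrix gives, for each (i, j), the minimum total weight of any directed path from i to j (possibly empty when i = j).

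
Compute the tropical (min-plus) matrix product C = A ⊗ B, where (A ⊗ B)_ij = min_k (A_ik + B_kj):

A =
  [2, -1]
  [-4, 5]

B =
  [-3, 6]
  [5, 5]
A ⊗ B =
  [-1, 4]
  [-7, 2]

Apply the min-plus product entry-by-entry:
  C[0][0] = min over k of (A[0][0] + B[0][0] = 2 + -3 = -1, A[0][1] + B[1][0] = -1 + 5 = 4) = -1 (attained at k = 0)
  C[0][1] = min over k of (A[0][0] + B[0][1] = 2 + 6 = 8, A[0][1] + B[1][1] = -1 + 5 = 4) = 4 (attained at k = 1)
  C[1][0] = min over k of (A[1][0] + B[0][0] = -4 + -3 = -7, A[1][1] + B[1][0] = 5 + 5 = 10) = -7 (attained at k = 0)
  C[1][1] = min over k of (A[1][0] + B[0][1] = -4 + 6 = 2, A[1][1] + B[1][1] = 5 + 5 = 10) = 2 (attained at k = 0)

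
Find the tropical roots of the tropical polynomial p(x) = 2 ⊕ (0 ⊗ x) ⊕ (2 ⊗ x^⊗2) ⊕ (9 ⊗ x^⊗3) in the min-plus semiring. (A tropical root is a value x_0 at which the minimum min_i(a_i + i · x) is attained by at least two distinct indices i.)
Roots: {-7, -2, 2}

Each tropical root is a break point of the lower envelope of the lines y = a_i + i · x (there are 4 lines, with slopes 0, 1, ..., 3). Only the lines that attain the minimum somewhere contribute to roots; other lines are dominated. Here the surviving (envelope) indices are i = 3, i = 2, i = 1, i = 0.
Intersections between consecutive envelope lines give the roots: for adjacent envelope indices i < j the intersection is x = (a_i − a_j) / (j − i). Reading off the sorted break points: {-7, -2, 2}.
Verification: at each break x_0, at least two indices attain the minimum of min_i(a_i + i · x_0).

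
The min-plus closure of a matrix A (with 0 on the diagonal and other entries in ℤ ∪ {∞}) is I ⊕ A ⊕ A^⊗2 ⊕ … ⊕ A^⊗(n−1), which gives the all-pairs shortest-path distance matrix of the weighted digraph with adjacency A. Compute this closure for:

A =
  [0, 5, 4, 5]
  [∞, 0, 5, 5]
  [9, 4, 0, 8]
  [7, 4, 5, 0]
Closure =
  [0, 5, 4, 5]
  [12, 0, 5, 5]
  [9, 4, 0, 8]
  [7, 4, 5, 0]

This is the Floyd-Warshall all-pairs shortest-path computation. For each intermediate vertex k = 0, 1, …, 3, update dist[i][j] ← min(dist[i][j], dist[i][k] + dist[k][j]). The final matrix gives, for each (i, j), the minimum total weight of any directed path from i to j (possibly empty when i = j).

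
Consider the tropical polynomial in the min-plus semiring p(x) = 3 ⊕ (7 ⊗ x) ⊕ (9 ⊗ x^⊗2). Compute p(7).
p(7) = 3

A tropical monomial a ⊗ x^⊗i evaluates to a + i · x. Evaluating each term at x = 7:
  Term 0 contributes 3 + 0 · 7 = 3
  Term 1 contributes 7 + 1 · 7 = 14
  Term 2 contributes 9 + 2 · 7 = 23
p(7) = ⊕ of these = min[3, 14, 23] = 3.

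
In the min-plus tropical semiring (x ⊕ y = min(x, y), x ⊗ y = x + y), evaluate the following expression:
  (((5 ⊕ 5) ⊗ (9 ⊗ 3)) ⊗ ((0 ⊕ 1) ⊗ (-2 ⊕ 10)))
(((5 ⊕ 5) ⊗ (9 ⊗ 3)) ⊗ ((0 ⊕ 1) ⊗ (-2 ⊕ 10))) = 15

Expand innermost to outermost. Recall ⊕ takes the minimum of its arguments and ⊗ takes their sum. Working out the expression (((5 ⊕ 5) ⊗ (9 ⊗ 3)) ⊗ ((0 ⊕ 1) ⊗ (-2 ⊕ 10))) gives 15.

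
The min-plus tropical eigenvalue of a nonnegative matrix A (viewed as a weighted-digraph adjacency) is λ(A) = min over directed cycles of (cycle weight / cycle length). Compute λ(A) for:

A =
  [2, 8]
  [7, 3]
λ(A) = 2

Enumerate directed cycles and compute their means (weight / length). Sample:
  cycle 0 → 0: weight = 2, length = 1, mean = 2/1 ≈ 2.000
  cycle 1 → 1: weight = 3, length = 1, mean = 3/1 ≈ 3.000
  cycle 0 → 1 → 0: weight = 15, length = 2, mean = 15/2 ≈ 7.500
  cycle 1 → 0 → 1: weight = 15, length = 2, mean = 15/2 ≈ 7.500
Minimum mean = 2.000, attained e.g. along the cycle 0 → 0 with weight 2 and length 1. So λ(A) = 2/1 = 2.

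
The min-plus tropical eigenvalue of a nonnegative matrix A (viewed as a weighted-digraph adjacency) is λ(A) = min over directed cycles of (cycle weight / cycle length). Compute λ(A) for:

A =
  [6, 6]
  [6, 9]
λ(A) = 6

Enumerate directed cycles and compute their means (weight / length). Sample:
  cycle 0 → 0: weight = 6, length = 1, mean = 6/1 ≈ 6.000
  cycle 1 → 1: weight = 9, length = 1, mean = 9/1 ≈ 9.000
  cycle 0 → 1 → 0: weight = 12, length = 2, mean = 12/2 ≈ 6.000
  cycle 1 → 0 → 1: weight = 12, length = 2, mean = 12/2 ≈ 6.000
Minimum mean = 6.000, attained e.g. along the cycle 0 → 0 with weight 6 and length 1. So λ(A) = 6/1 = 6.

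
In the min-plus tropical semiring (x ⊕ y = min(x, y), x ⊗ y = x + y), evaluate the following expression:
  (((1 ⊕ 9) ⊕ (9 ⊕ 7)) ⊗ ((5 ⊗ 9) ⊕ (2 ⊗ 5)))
(((1 ⊕ 9) ⊕ (9 ⊕ 7)) ⊗ ((5 ⊗ 9) ⊕ (2 ⊗ 5))) = 8

Expand innermost to outermost. Recall ⊕ takes the minimum of its arguments and ⊗ takes their sum. Working out the expression (((1 ⊕ 9) ⊕ (9 ⊕ 7)) ⊗ ((5 ⊗ 9) ⊕ (2 ⊗ 5))) gives 8.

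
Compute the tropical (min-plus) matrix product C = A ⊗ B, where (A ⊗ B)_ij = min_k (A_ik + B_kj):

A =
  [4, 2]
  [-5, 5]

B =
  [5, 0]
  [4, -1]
A ⊗ B =
  [6, 1]
  [0, -5]

Apply the min-plus product entry-by-entry:
  C[0][0] = min over k of (A[0][0] + B[0][0] = 4 + 5 = 9, A[0][1] + B[1][0] = 2 + 4 = 6) = 6 (attained at k = 1)
  C[0][1] = min over k of (A[0][0] + B[0][1] = 4 + 0 = 4, A[0][1] + B[1][1] = 2 + -1 = 1) = 1 (attained at k = 1)
  C[1][0] = min over k of (A[1][0] + B[0][0] = -5 + 5 = 0, A[1][1] + B[1][0] = 5 + 4 = 9) = 0 (attained at k = 0)
  C[1][1] = min over k of (A[1][0] + B[0][1] = -5 + 0 = -5, A[1][1] + B[1][1] = 5 + -1 = 4) = -5 (attained at k = 0)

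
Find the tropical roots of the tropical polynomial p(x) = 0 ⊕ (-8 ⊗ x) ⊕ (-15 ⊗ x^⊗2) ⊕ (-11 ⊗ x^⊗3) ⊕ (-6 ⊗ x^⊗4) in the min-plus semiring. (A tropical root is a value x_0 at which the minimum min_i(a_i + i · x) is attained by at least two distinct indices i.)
Roots: {-5, -4, 7, 8}

Each tropical root is a break point of the lower envelope of the lines y = a_i + i · x (there are 5 lines, with slopes 0, 1, ..., 4). Only the lines that attain the minimum somewhere contribute to roots; other lines are dominated. Here the surviving (envelope) indices are i = 4, i = 3, i = 2, i = 1, i = 0.
Intersections between consecutive envelope lines give the roots: for adjacent envelope indices i < j the intersection is x = (a_i − a_j) / (j − i). Reading off the sorted break points: {-5, -4, 7, 8}.
Verification: at each break x_0, at least two indices attain the minimum of min_i(a_i + i · x_0).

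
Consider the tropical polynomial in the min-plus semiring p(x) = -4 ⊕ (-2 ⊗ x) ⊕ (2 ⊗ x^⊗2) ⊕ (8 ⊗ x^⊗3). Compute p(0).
p(0) = -4

A tropical monomial a ⊗ x^⊗i evaluates to a + i · x. Evaluating each term at x = 0:
  Term 0 contributes -4 + 0 · 0 = -4
  Term 1 contributes -2 + 1 · 0 = -2
  Term 2 contributes 2 + 2 · 0 = 2
  Term 3 contributes 8 + 3 · 0 = 8
p(0) = ⊕ of these = min[-4, -2, 2, 8] = -4.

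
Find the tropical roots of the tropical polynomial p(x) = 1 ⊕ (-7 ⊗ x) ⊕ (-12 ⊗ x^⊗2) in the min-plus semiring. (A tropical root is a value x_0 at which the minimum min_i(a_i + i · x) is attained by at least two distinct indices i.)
Roots: {5, 8}

Each tropical root is a break point of the lower envelope of the lines y = a_i + i · x (there are 3 lines, with slopes 0, 1, ..., 2). Only the lines that attain the minimum somewhere contribute to roots; other lines are dominated. Here the surviving (envelope) indices are i = 2, i = 1, i = 0.
Intersections between consecutive envelope lines give the roots: for adjacent envelope indices i < j the intersection is x = (a_i − a_j) / (j − i). Reading off the sorted break points: {5, 8}.
Verification: at each break x_0, at least two indices attain the minimum of min_i(a_i + i · x_0).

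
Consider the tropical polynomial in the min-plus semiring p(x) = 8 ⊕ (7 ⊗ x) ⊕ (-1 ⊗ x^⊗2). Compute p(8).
p(8) = 8

A tropical monomial a ⊗ x^⊗i evaluates to a + i · x. Evaluating each term at x = 8:
  Term 0 contributes 8 + 0 · 8 = 8
  Term 1 contributes 7 + 1 · 8 = 15
  Term 2 contributes -1 + 2 · 8 = 15
p(8) = ⊕ of these = min[8, 15, 15] = 8.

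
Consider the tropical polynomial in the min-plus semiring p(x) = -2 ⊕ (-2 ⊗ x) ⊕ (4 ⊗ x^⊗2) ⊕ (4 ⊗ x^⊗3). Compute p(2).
p(2) = -2

A tropical monomial a ⊗ x^⊗i evaluates to a + i · x. Evaluating each term at x = 2:
  Term 0 contributes -2 + 0 · 2 = -2
  Term 1 contributes -2 + 1 · 2 = 0
  Term 2 contributes 4 + 2 · 2 = 8
  Term 3 contributes 4 + 3 · 2 = 10
p(2) = ⊕ of these = min[-2, 0, 8, 10] = -2.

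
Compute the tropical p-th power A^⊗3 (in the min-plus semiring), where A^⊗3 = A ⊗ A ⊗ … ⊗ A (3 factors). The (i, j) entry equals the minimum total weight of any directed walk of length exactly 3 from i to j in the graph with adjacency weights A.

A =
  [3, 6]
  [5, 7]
A^⊗3 =
  [9, 12]
  [11, 14]

Each entry (A^⊗3)_ij equals the minimum over all length-3 walks i = v_0 → v_1 → … → v_3 = j of Σ_t A[v_t][v_{t+1}]. For example, for (i, j) = (0, 1) we minimise over 4 possible intermediate vertex sequences; the minimum is 12, attained along the walk 0 → 0 → 0 → 1.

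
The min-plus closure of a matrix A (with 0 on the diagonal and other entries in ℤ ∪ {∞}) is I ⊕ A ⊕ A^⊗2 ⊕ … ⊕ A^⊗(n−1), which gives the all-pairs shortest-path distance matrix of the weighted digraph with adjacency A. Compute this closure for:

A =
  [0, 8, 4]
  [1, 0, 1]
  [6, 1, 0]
Closure =
  [0, 5, 4]
  [1, 0, 1]
  [2, 1, 0]

This is the Floyd-Warshall all-pairs shortest-path computation. For each intermediate vertex k = 0, 1, …, 2, update dist[i][j] ← min(dist[i][j], dist[i][k] + dist[k][j]). The final matrix gives, for each (i, j), the minimum total weight of any directed path from i to j (possibly empty when i = j).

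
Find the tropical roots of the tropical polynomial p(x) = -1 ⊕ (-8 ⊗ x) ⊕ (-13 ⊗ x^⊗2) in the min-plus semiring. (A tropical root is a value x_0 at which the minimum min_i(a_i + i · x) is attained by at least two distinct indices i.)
Roots: {5, 7}

Each tropical root is a break point of the lower envelope of the lines y = a_i + i · x (there are 3 lines, with slopes 0, 1, ..., 2). Only the lines that attain the minimum somewhere contribute to roots; other lines are dominated. Here the surviving (envelope) indices are i = 2, i = 1, i = 0.
Intersections between consecutive envelope lines give the roots: for adjacent envelope indices i < j the intersection is x = (a_i − a_j) / (j − i). Reading off the sorted break points: {5, 7}.
Verification: at each break x_0, at least two indices attain the minimum of min_i(a_i + i · x_0).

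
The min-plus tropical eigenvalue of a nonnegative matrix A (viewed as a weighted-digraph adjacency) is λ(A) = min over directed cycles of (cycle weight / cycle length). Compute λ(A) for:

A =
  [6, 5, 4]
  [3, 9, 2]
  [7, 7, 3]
λ(A) = 3

Enumerate directed cycles and compute their means (weight / length). Sample:
  cycle 0 → 0: weight = 6, length = 1, mean = 6/1 ≈ 6.000
  cycle 1 → 1: weight = 9, length = 1, mean = 9/1 ≈ 9.000
  cycle 2 → 2: weight = 3, length = 1, mean = 3/1 ≈ 3.000
  cycle 0 → 1 → 0: weight = 8, length = 2, mean = 8/2 ≈ 4.000
  cycle 0 → 2 → 0: weight = 11, length = 2, mean = 11/2 ≈ 5.500
  cycle 1 → 0 → 1: weight = 8, length = 2, mean = 8/2 ≈ 4.000
Minimum mean = 3.000, attained e.g. along the cycle 2 → 2 with weight 3 and length 1. So λ(A) = 3/1 = 3.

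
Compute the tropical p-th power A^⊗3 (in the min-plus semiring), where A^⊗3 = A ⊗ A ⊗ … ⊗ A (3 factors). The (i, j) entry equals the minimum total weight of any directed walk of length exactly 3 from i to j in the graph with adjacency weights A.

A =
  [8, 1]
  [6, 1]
A^⊗3 =
  [8, 3]
  [8, 3]

Each entry (A^⊗3)_ij equals the minimum over all length-3 walks i = v_0 → v_1 → … → v_3 = j of Σ_t A[v_t][v_{t+1}]. For example, for (i, j) = (0, 1) we minimise over 4 possible intermediate vertex sequences; the minimum is 3, attained along the walk 0 → 1 → 1 → 1.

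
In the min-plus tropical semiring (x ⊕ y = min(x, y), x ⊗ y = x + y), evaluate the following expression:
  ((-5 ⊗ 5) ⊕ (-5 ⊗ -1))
((-5 ⊗ 5) ⊕ (-5 ⊗ -1)) = -6

Expand innermost to outermost. Recall ⊕ takes the minimum of its arguments and ⊗ takes their sum. Working out the expression ((-5 ⊗ 5) ⊕ (-5 ⊗ -1)) gives -6.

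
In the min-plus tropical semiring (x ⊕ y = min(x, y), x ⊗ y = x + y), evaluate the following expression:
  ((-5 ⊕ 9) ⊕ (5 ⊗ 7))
((-5 ⊕ 9) ⊕ (5 ⊗ 7)) = -5

Expand innermost to outermost. Recall ⊕ takes the minimum of its arguments and ⊗ takes their sum. Working out the expression ((-5 ⊕ 9) ⊕ (5 ⊗ 7)) gives -5.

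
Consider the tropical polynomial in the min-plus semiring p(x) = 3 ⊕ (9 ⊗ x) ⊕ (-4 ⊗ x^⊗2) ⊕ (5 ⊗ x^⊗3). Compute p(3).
p(3) = 2

A tropical monomial a ⊗ x^⊗i evaluates to a + i · x. Evaluating each term at x = 3:
  Term 0 contributes 3 + 0 · 3 = 3
  Term 1 contributes 9 + 1 · 3 = 12
  Term 2 contributes -4 + 2 · 3 = 2
  Term 3 contributes 5 + 3 · 3 = 14
p(3) = ⊕ of these = min[3, 12, 2, 14] = 2.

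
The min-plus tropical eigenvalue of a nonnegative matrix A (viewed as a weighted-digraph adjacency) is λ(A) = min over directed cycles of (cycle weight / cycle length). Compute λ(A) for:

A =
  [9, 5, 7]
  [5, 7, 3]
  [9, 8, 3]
λ(A) = 3

Enumerate directed cycles and compute their means (weight / length). Sample:
  cycle 0 → 0: weight = 9, length = 1, mean = 9/1 ≈ 9.000
  cycle 1 → 1: weight = 7, length = 1, mean = 7/1 ≈ 7.000
  cycle 2 → 2: weight = 3, length = 1, mean = 3/1 ≈ 3.000
  cycle 0 → 1 → 0: weight = 10, length = 2, mean = 10/2 ≈ 5.000
  cycle 0 → 2 → 0: weight = 16, length = 2, mean = 16/2 ≈ 8.000
  cycle 1 → 0 → 1: weight = 10, length = 2, mean = 10/2 ≈ 5.000
Minimum mean = 3.000, attained e.g. along the cycle 2 → 2 with weight 3 and length 1. So λ(A) = 3/1 = 3.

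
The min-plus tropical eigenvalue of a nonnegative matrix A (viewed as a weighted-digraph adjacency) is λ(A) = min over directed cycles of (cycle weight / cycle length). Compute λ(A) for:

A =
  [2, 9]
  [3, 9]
λ(A) = 2

Enumerate directed cycles and compute their means (weight / length). Sample:
  cycle 0 → 0: weight = 2, length = 1, mean = 2/1 ≈ 2.000
  cycle 1 → 1: weight = 9, length = 1, mean = 9/1 ≈ 9.000
  cycle 0 → 1 → 0: weight = 12, length = 2, mean = 12/2 ≈ 6.000
  cycle 1 → 0 → 1: weight = 12, length = 2, mean = 12/2 ≈ 6.000
Minimum mean = 2.000, attained e.g. along the cycle 0 → 0 with weight 2 and length 1. So λ(A) = 2/1 = 2.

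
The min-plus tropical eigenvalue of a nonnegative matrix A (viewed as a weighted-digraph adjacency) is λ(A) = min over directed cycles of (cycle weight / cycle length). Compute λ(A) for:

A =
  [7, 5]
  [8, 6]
λ(A) = 6

Enumerate directed cycles and compute their means (weight / length). Sample:
  cycle 0 → 0: weight = 7, length = 1, mean = 7/1 ≈ 7.000
  cycle 1 → 1: weight = 6, length = 1, mean = 6/1 ≈ 6.000
  cycle 0 → 1 → 0: weight = 13, length = 2, mean = 13/2 ≈ 6.500
  cycle 1 → 0 → 1: weight = 13, length = 2, mean = 13/2 ≈ 6.500
Minimum mean = 6.000, attained e.g. along the cycle 1 → 1 with weight 6 and length 1. So λ(A) = 6/1 = 6.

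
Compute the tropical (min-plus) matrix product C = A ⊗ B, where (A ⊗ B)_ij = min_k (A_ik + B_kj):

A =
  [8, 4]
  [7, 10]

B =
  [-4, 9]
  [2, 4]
A ⊗ B =
  [4, 8]
  [3, 14]

Apply the min-plus product entry-by-entry:
  C[0][0] = min over k of (A[0][0] + B[0][0] = 8 + -4 = 4, A[0][1] + B[1][0] = 4 + 2 = 6) = 4 (attained at k = 0)
  C[0][1] = min over k of (A[0][0] + B[0][1] = 8 + 9 = 17, A[0][1] + B[1][1] = 4 + 4 = 8) = 8 (attained at k = 1)
  C[1][0] = min over k of (A[1][0] + B[0][0] = 7 + -4 = 3, A[1][1] + B[1][0] = 10 + 2 = 12) = 3 (attained at k = 0)
  C[1][1] = min over k of (A[1][0] + B[0][1] = 7 + 9 = 16, A[1][1] + B[1][1] = 10 + 4 = 14) = 14 (attained at k = 1)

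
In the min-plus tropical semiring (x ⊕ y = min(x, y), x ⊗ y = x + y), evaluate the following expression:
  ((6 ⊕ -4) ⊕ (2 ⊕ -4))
((6 ⊕ -4) ⊕ (2 ⊕ -4)) = -4

Expand innermost to outermost. Recall ⊕ takes the minimum of its arguments and ⊗ takes their sum. Working out the expression ((6 ⊕ -4) ⊕ (2 ⊕ -4)) gives -4.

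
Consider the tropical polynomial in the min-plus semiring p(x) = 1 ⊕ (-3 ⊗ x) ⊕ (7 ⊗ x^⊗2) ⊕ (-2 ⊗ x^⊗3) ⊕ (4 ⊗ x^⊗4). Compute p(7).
p(7) = 1

A tropical monomial a ⊗ x^⊗i evaluates to a + i · x. Evaluating each term at x = 7:
  Term 0 contributes 1 + 0 · 7 = 1
  Term 1 contributes -3 + 1 · 7 = 4
  Term 2 contributes 7 + 2 · 7 = 21
  Term 3 contributes -2 + 3 · 7 = 19
  Term 4 contributes 4 + 4 · 7 = 32
p(7) = ⊕ of these = min[1, 4, 21, 19, 32] = 1.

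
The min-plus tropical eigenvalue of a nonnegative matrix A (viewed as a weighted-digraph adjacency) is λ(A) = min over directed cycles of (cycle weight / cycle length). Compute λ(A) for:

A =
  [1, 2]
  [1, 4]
λ(A) = 1

Enumerate directed cycles and compute their means (weight / length). Sample:
  cycle 0 → 0: weight = 1, length = 1, mean = 1/1 ≈ 1.000
  cycle 1 → 1: weight = 4, length = 1, mean = 4/1 ≈ 4.000
  cycle 0 → 1 → 0: weight = 3, length = 2, mean = 3/2 ≈ 1.500
  cycle 1 → 0 → 1: weight = 3, length = 2, mean = 3/2 ≈ 1.500
Minimum mean = 1.000, attained e.g. along the cycle 0 → 0 with weight 1 and length 1. So λ(A) = 1/1 = 1.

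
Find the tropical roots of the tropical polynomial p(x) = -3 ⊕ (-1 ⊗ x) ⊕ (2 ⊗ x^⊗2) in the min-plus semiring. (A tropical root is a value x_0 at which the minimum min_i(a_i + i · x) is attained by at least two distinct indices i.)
Roots: {-3, -2}

Each tropical root is a break point of the lower envelope of the lines y = a_i + i · x (there are 3 lines, with slopes 0, 1, ..., 2). Only the lines that attain the minimum somewhere contribute to roots; other lines are dominated. Here the surviving (envelope) indices are i = 2, i = 1, i = 0.
Intersections between consecutive envelope lines give the roots: for adjacent envelope indices i < j the intersection is x = (a_i − a_j) / (j − i). Reading off the sorted break points: {-3, -2}.
Verification: at each break x_0, at least two indices attain the minimum of min_i(a_i + i · x_0).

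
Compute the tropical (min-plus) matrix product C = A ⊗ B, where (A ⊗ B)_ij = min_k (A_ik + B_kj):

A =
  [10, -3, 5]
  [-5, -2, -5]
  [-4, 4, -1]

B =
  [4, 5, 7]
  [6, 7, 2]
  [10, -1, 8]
A ⊗ B =
  [3, 4, -1]
  [-1, -6, 0]
  [0, -2, 3]

Apply the min-plus product entry-by-entry:
  C[0][0] = min over k of (A[0][0] + B[0][0] = 10 + 4 = 14, A[0][1] + B[1][0] = -3 + 6 = 3, A[0][2] + B[2][0] = 5 + 10 = 15) = 3 (attained at k = 1)
  C[0][1] = min over k of (A[0][0] + B[0][1] = 10 + 5 = 15, A[0][1] + B[1][1] = -3 + 7 = 4, A[0][2] + B[2][1] = 5 + -1 = 4) = 4 (attained at k = 1)
  C[0][2] = min over k of (A[0][0] + B[0][2] = 10 + 7 = 17, A[0][1] + B[1][2] = -3 + 2 = -1, A[0][2] + B[2][2] = 5 + 8 = 13) = -1 (attained at k = 1)
  C[1][0] = min over k of (A[1][0] + B[0][0] = -5 + 4 = -1, A[1][1] + B[1][0] = -2 + 6 = 4, A[1][2] + B[2][0] = -5 + 10 = 5) = -1 (attained at k = 0)
  C[1][1] = min over k of (A[1][0] + B[0][1] = -5 + 5 = 0, A[1][1] + B[1][1] = -2 + 7 = 5, A[1][2] + B[2][1] = -5 + -1 = -6) = -6 (attained at k = 2)
  C[1][2] = min over k of (A[1][0] + B[0][2] = -5 + 7 = 2, A[1][1] + B[1][2] = -2 + 2 = 0, A[1][2] + B[2][2] = -5 + 8 = 3) = 0 (attained at k = 1)
  C[2][0] = min over k of (A[2][0] + B[0][0] = -4 + 4 = 0, A[2][1] + B[1][0] = 4 + 6 = 10, A[2][2] + B[2][0] = -1 + 10 = 9) = 0 (attained at k = 0)
  C[2][1] = min over k of (A[2][0] + B[0][1] = -4 + 5 = 1, A[2][1] + B[1][1] = 4 + 7 = 11, A[2][2] + B[2][1] = -1 + -1 = -2) = -2 (attained at k = 2)
  C[2][2] = min over k of (A[2][0] + B[0][2] = -4 + 7 = 3, A[2][1] + B[1][2] = 4 + 2 = 6, A[2][2] + B[2][2] = -1 + 8 = 7) = 3 (attained at k = 0)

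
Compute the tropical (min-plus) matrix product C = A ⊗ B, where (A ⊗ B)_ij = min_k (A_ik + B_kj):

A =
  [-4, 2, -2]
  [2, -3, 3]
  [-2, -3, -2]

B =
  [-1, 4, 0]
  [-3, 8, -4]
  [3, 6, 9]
A ⊗ B =
  [-5, 0, -4]
  [-6, 5, -7]
  [-6, 2, -7]

Apply the min-plus product entry-by-entry:
  C[0][0] = min over k of (A[0][0] + B[0][0] = -4 + -1 = -5, A[0][1] + B[1][0] = 2 + -3 = -1, A[0][2] + B[2][0] = -2 + 3 = 1) = -5 (attained at k = 0)
  C[0][1] = min over k of (A[0][0] + B[0][1] = -4 + 4 = 0, A[0][1] + B[1][1] = 2 + 8 = 10, A[0][2] + B[2][1] = -2 + 6 = 4) = 0 (attained at k = 0)
  C[0][2] = min over k of (A[0][0] + B[0][2] = -4 + 0 = -4, A[0][1] + B[1][2] = 2 + -4 = -2, A[0][2] + B[2][2] = -2 + 9 = 7) = -4 (attained at k = 0)
  C[1][0] = min over k of (A[1][0] + B[0][0] = 2 + -1 = 1, A[1][1] + B[1][0] = -3 + -3 = -6, A[1][2] + B[2][0] = 3 + 3 = 6) = -6 (attained at k = 1)
  C[1][1] = min over k of (A[1][0] + B[0][1] = 2 + 4 = 6, A[1][1] + B[1][1] = -3 + 8 = 5, A[1][2] + B[2][1] = 3 + 6 = 9) = 5 (attained at k = 1)
  C[1][2] = min over k of (A[1][0] + B[0][2] = 2 + 0 = 2, A[1][1] + B[1][2] = -3 + -4 = -7, A[1][2] + B[2][2] = 3 + 9 = 12) = -7 (attained at k = 1)
  C[2][0] = min over k of (A[2][0] + B[0][0] = -2 + -1 = -3, A[2][1] + B[1][0] = -3 + -3 = -6, A[2][2] + B[2][0] = -2 + 3 = 1) = -6 (attained at k = 1)
  C[2][1] = min over k of (A[2][0] + B[0][1] = -2 + 4 = 2, A[2][1] + B[1][1] = -3 + 8 = 5, A[2][2] + B[2][1] = -2 + 6 = 4) = 2 (attained at k = 0)
  C[2][2] = min over k of (A[2][0] + B[0][2] = -2 + 0 = -2, A[2][1] + B[1][2] = -3 + -4 = -7, A[2][2] + B[2][2] = -2 + 9 = 7) = -7 (attained at k = 1)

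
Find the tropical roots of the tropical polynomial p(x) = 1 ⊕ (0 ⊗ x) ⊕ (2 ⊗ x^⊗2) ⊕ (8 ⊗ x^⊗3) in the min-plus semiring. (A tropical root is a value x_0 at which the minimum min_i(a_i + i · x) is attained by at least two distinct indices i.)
Roots: {-6, -2, 1}

Each tropical root is a break point of the lower envelope of the lines y = a_i + i · x (there are 4 lines, with slopes 0, 1, ..., 3). Only the lines that attain the minimum somewhere contribute to roots; other lines are dominated. Here the surviving (envelope) indices are i = 3, i = 2, i = 1, i = 0.
Intersections between consecutive envelope lines give the roots: for adjacent envelope indices i < j the intersection is x = (a_i − a_j) / (j − i). Reading off the sorted break points: {-6, -2, 1}.
Verification: at each break x_0, at least two indices attain the minimum of min_i(a_i + i · x_0).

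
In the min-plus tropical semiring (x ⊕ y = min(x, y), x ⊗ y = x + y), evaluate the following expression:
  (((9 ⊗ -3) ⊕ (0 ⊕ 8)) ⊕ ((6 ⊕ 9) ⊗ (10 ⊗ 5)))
(((9 ⊗ -3) ⊕ (0 ⊕ 8)) ⊕ ((6 ⊕ 9) ⊗ (10 ⊗ 5))) = 0

Expand innermost to outermost. Recall ⊕ takes the minimum of its arguments and ⊗ takes their sum. Working out the expression (((9 ⊗ -3) ⊕ (0 ⊕ 8)) ⊕ ((6 ⊕ 9) ⊗ (10 ⊗ 5))) gives 0.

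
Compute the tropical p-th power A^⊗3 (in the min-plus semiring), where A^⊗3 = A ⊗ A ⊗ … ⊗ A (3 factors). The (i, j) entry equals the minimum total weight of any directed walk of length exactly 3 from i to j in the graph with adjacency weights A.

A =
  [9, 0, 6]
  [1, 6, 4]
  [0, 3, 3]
A^⊗3 =
  [4, 1, 7]
  [2, 4, 5]
  [1, 3, 4]

Each entry (A^⊗3)_ij equals the minimum over all length-3 walks i = v_0 → v_1 → … → v_3 = j of Σ_t A[v_t][v_{t+1}]. For example, for (i, j) = (0, 2) we minimise over 9 possible intermediate vertex sequences; the minimum is 7, attained along the walk 0 → 1 → 0 → 2.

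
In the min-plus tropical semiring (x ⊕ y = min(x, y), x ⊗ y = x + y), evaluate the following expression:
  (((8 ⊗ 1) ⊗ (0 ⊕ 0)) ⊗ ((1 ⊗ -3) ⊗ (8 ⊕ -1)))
(((8 ⊗ 1) ⊗ (0 ⊕ 0)) ⊗ ((1 ⊗ -3) ⊗ (8 ⊕ -1))) = 6

Expand innermost to outermost. Recall ⊕ takes the minimum of its arguments and ⊗ takes their sum. Working out the expression (((8 ⊗ 1) ⊗ (0 ⊕ 0)) ⊗ ((1 ⊗ -3) ⊗ (8 ⊕ -1))) gives 6.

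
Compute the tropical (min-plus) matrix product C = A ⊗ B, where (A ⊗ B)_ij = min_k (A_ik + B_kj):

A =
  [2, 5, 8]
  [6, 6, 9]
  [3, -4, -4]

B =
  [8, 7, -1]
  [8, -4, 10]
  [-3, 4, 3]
A ⊗ B =
  [5, 1, 1]
  [6, 2, 5]
  [-7, -8, -1]

Apply the min-plus product entry-by-entry:
  C[0][0] = min over k of (A[0][0] + B[0][0] = 2 + 8 = 10, A[0][1] + B[1][0] = 5 + 8 = 13, A[0][2] + B[2][0] = 8 + -3 = 5) = 5 (attained at k = 2)
  C[0][1] = min over k of (A[0][0] + B[0][1] = 2 + 7 = 9, A[0][1] + B[1][1] = 5 + -4 = 1, A[0][2] + B[2][1] = 8 + 4 = 12) = 1 (attained at k = 1)
  C[0][2] = min over k of (A[0][0] + B[0][2] = 2 + -1 = 1, A[0][1] + B[1][2] = 5 + 10 = 15, A[0][2] + B[2][2] = 8 + 3 = 11) = 1 (attained at k = 0)
  C[1][0] = min over k of (A[1][0] + B[0][0] = 6 + 8 = 14, A[1][1] + B[1][0] = 6 + 8 = 14, A[1][2] + B[2][0] = 9 + -3 = 6) = 6 (attained at k = 2)
  C[1][1] = min over k of (A[1][0] + B[0][1] = 6 + 7 = 13, A[1][1] + B[1][1] = 6 + -4 = 2, A[1][2] + B[2][1] = 9 + 4 = 13) = 2 (attained at k = 1)
  C[1][2] = min over k of (A[1][0] + B[0][2] = 6 + -1 = 5, A[1][1] + B[1][2] = 6 + 10 = 16, A[1][2] + B[2][2] = 9 + 3 = 12) = 5 (attained at k = 0)
  C[2][0] = min over k of (A[2][0] + B[0][0] = 3 + 8 = 11, A[2][1] + B[1][0] = -4 + 8 = 4, A[2][2] + B[2][0] = -4 + -3 = -7) = -7 (attained at k = 2)
  C[2][1] = min over k of (A[2][0] + B[0][1] = 3 + 7 = 10, A[2][1] + B[1][1] = -4 + -4 = -8, A[2][2] + B[2][1] = -4 + 4 = 0) = -8 (attained at k = 1)
  C[2][2] = min over k of (A[2][0] + B[0][2] = 3 + -1 = 2, A[2][1] + B[1][2] = -4 + 10 = 6, A[2][2] + B[2][2] = -4 + 3 = -1) = -1 (attained at k = 2)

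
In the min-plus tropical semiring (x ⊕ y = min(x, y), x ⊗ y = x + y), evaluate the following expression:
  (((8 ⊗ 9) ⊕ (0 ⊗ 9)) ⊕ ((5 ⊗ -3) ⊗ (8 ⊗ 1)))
(((8 ⊗ 9) ⊕ (0 ⊗ 9)) ⊕ ((5 ⊗ -3) ⊗ (8 ⊗ 1))) = 9

Expand innermost to outermost. Recall ⊕ takes the minimum of its arguments and ⊗ takes their sum. Working out the expression (((8 ⊗ 9) ⊕ (0 ⊗ 9)) ⊕ ((5 ⊗ -3) ⊗ (8 ⊗ 1))) gives 9.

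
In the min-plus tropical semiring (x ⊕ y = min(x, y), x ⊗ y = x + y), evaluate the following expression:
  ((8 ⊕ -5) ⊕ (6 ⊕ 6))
((8 ⊕ -5) ⊕ (6 ⊕ 6)) = -5

Expand innermost to outermost. Recall ⊕ takes the minimum of its arguments and ⊗ takes their sum. Working out the expression ((8 ⊕ -5) ⊕ (6 ⊕ 6)) gives -5.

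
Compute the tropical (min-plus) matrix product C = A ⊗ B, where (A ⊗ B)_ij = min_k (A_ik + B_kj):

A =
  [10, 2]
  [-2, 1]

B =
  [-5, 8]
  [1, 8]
A ⊗ B =
  [3, 10]
  [-7, 6]

Apply the min-plus product entry-by-entry:
  C[0][0] = min over k of (A[0][0] + B[0][0] = 10 + -5 = 5, A[0][1] + B[1][0] = 2 + 1 = 3) = 3 (attained at k = 1)
  C[0][1] = min over k of (A[0][0] + B[0][1] = 10 + 8 = 18, A[0][1] + B[1][1] = 2 + 8 = 10) = 10 (attained at k = 1)
  C[1][0] = min over k of (A[1][0] + B[0][0] = -2 + -5 = -7, A[1][1] + B[1][0] = 1 + 1 = 2) = -7 (attained at k = 0)
  C[1][1] = min over k of (A[1][0] + B[0][1] = -2 + 8 = 6, A[1][1] + B[1][1] = 1 + 8 = 9) = 6 (attained at k = 0)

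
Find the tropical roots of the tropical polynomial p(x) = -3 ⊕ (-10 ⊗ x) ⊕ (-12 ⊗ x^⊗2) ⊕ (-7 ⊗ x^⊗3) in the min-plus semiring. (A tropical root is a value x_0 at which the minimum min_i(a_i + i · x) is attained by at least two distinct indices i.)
Roots: {-5, 2, 7}

Each tropical root is a break point of the lower envelope of the lines y = a_i + i · x (there are 4 lines, with slopes 0, 1, ..., 3). Only the lines that attain the minimum somewhere contribute to roots; other lines are dominated. Here the surviving (envelope) indices are i = 3, i = 2, i = 1, i = 0.
Intersections between consecutive envelope lines give the roots: for adjacent envelope indices i < j the intersection is x = (a_i − a_j) / (j − i). Reading off the sorted break points: {-5, 2, 7}.
Verification: at each break x_0, at least two indices attain the minimum of min_i(a_i + i · x_0).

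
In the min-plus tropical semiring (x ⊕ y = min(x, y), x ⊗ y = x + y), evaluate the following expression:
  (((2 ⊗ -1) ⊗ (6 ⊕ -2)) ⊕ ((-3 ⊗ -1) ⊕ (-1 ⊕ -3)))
(((2 ⊗ -1) ⊗ (6 ⊕ -2)) ⊕ ((-3 ⊗ -1) ⊕ (-1 ⊕ -3))) = -4

Expand innermost to outermost. Recall ⊕ takes the minimum of its arguments and ⊗ takes their sum. Working out the expression (((2 ⊗ -1) ⊗ (6 ⊕ -2)) ⊕ ((-3 ⊗ -1) ⊕ (-1 ⊕ -3))) gives -4.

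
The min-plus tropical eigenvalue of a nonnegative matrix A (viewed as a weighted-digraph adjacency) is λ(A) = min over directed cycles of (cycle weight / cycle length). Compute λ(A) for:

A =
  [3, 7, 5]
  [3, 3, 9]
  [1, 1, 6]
λ(A) = 3

Enumerate directed cycles and compute their means (weight / length). Sample:
  cycle 0 → 0: weight = 3, length = 1, mean = 3/1 ≈ 3.000
  cycle 1 → 1: weight = 3, length = 1, mean = 3/1 ≈ 3.000
  cycle 2 → 2: weight = 6, length = 1, mean = 6/1 ≈ 6.000
  cycle 0 → 1 → 0: weight = 10, length = 2, mean = 10/2 ≈ 5.000
  cycle 0 → 2 → 0: weight = 6, length = 2, mean = 6/2 ≈ 3.000
  cycle 1 → 0 → 1: weight = 10, length = 2, mean = 10/2 ≈ 5.000
Minimum mean = 3.000, attained e.g. along the cycle 0 → 0 with weight 3 and length 1. So λ(A) = 3/1 = 3.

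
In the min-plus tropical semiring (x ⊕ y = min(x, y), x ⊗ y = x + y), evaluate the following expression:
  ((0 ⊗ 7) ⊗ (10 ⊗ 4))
((0 ⊗ 7) ⊗ (10 ⊗ 4)) = 21

Expand innermost to outermost. Recall ⊕ takes the minimum of its arguments and ⊗ takes their sum. Working out the expression ((0 ⊗ 7) ⊗ (10 ⊗ 4)) gives 21.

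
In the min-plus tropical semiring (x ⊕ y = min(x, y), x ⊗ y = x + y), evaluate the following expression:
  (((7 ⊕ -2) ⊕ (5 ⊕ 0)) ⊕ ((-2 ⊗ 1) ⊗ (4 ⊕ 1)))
(((7 ⊕ -2) ⊕ (5 ⊕ 0)) ⊕ ((-2 ⊗ 1) ⊗ (4 ⊕ 1))) = -2

Expand innermost to outermost. Recall ⊕ takes the minimum of its arguments and ⊗ takes their sum. Working out the expression (((7 ⊕ -2) ⊕ (5 ⊕ 0)) ⊕ ((-2 ⊗ 1) ⊗ (4 ⊕ 1))) gives -2.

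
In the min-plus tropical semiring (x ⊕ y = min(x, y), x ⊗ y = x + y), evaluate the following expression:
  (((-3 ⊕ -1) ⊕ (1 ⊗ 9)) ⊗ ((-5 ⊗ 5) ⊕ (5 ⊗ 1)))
(((-3 ⊕ -1) ⊕ (1 ⊗ 9)) ⊗ ((-5 ⊗ 5) ⊕ (5 ⊗ 1))) = -3

Expand innermost to outermost. Recall ⊕ takes the minimum of its arguments and ⊗ takes their sum. Working out the expression (((-3 ⊕ -1) ⊕ (1 ⊗ 9)) ⊗ ((-5 ⊗ 5) ⊕ (5 ⊗ 1))) gives -3.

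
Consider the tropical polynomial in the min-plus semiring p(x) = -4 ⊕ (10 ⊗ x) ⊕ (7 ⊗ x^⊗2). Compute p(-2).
p(-2) = -4

A tropical monomial a ⊗ x^⊗i evaluates to a + i · x. Evaluating each term at x = -2:
  Term 0 contributes -4 + 0 · -2 = -4
  Term 1 contributes 10 + 1 · -2 = 8
  Term 2 contributes 7 + 2 · -2 = 3
p(-2) = ⊕ of these = min[-4, 8, 3] = -4.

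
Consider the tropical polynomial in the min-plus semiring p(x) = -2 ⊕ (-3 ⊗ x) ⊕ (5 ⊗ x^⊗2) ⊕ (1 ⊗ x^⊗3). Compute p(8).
p(8) = -2

A tropical monomial a ⊗ x^⊗i evaluates to a + i · x. Evaluating each term at x = 8:
  Term 0 contributes -2 + 0 · 8 = -2
  Term 1 contributes -3 + 1 · 8 = 5
  Term 2 contributes 5 + 2 · 8 = 21
  Term 3 contributes 1 + 3 · 8 = 25
p(8) = ⊕ of these = min[-2, 5, 21, 25] = -2.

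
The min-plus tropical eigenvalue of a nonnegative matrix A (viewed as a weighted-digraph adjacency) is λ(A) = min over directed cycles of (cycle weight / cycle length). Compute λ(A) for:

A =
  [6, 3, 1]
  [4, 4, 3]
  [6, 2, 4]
λ(A) = 7/3

Enumerate directed cycles and compute their means (weight / length). Sample:
  cycle 0 → 0: weight = 6, length = 1, mean = 6/1 ≈ 6.000
  cycle 1 → 1: weight = 4, length = 1, mean = 4/1 ≈ 4.000
  cycle 2 → 2: weight = 4, length = 1, mean = 4/1 ≈ 4.000
  cycle 0 → 1 → 0: weight = 7, length = 2, mean = 7/2 ≈ 3.500
  cycle 0 → 2 → 0: weight = 7, length = 2, mean = 7/2 ≈ 3.500
  cycle 1 → 0 → 1: weight = 7, length = 2, mean = 7/2 ≈ 3.500
Minimum mean = 2.333, attained e.g. along the cycle 0 → 2 → 1 → 0 with weight 7 and length 3. So λ(A) = 7/3 = 7/3.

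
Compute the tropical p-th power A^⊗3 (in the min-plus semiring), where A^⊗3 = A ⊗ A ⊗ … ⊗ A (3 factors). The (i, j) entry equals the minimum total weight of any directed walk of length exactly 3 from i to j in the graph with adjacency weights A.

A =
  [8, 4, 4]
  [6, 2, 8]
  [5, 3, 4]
A^⊗3 =
  [12, 8, 12]
  [10, 6, 12]
  [11, 7, 12]

Each entry (A^⊗3)_ij equals the minimum over all length-3 walks i = v_0 → v_1 → … → v_3 = j of Σ_t A[v_t][v_{t+1}]. For example, for (i, j) = (0, 2) we minimise over 9 possible intermediate vertex sequences; the minimum is 12, attained along the walk 0 → 2 → 2 → 2.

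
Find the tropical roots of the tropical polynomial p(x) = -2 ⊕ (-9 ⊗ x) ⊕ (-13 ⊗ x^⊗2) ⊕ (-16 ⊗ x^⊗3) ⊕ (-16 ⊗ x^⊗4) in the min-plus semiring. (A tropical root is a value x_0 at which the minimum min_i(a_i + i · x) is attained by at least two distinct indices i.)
Roots: {0, 3, 4, 7}

Each tropical root is a break point of the lower envelope of the lines y = a_i + i · x (there are 5 lines, with slopes 0, 1, ..., 4). Only the lines that attain the minimum somewhere contribute to roots; other lines are dominated. Here the surviving (envelope) indices are i = 4, i = 3, i = 2, i = 1, i = 0.
Intersections between consecutive envelope lines give the roots: for adjacent envelope indices i < j the intersection is x = (a_i − a_j) / (j − i). Reading off the sorted break points: {0, 3, 4, 7}.
Verification: at each break x_0, at least two indices attain the minimum of min_i(a_i + i · x_0).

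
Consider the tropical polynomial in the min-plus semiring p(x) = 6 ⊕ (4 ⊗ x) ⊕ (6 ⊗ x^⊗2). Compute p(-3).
p(-3) = 0

A tropical monomial a ⊗ x^⊗i evaluates to a + i · x. Evaluating each term at x = -3:
  Term 0 contributes 6 + 0 · -3 = 6
  Term 1 contributes 4 + 1 · -3 = 1
  Term 2 contributes 6 + 2 · -3 = 0
p(-3) = ⊕ of these = min[6, 1, 0] = 0.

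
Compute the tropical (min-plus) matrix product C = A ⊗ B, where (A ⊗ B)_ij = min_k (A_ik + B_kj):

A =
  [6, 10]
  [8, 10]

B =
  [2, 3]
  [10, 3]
A ⊗ B =
  [8, 9]
  [10, 11]

Apply the min-plus product entry-by-entry:
  C[0][0] = min over k of (A[0][0] + B[0][0] = 6 + 2 = 8, A[0][1] + B[1][0] = 10 + 10 = 20) = 8 (attained at k = 0)
  C[0][1] = min over k of (A[0][0] + B[0][1] = 6 + 3 = 9, A[0][1] + B[1][1] = 10 + 3 = 13) = 9 (attained at k = 0)
  C[1][0] = min over k of (A[1][0] + B[0][0] = 8 + 2 = 10, A[1][1] + B[1][0] = 10 + 10 = 20) = 10 (attained at k = 0)
  C[1][1] = min over k of (A[1][0] + B[0][1] = 8 + 3 = 11, A[1][1] + B[1][1] = 10 + 3 = 13) = 11 (attained at k = 0)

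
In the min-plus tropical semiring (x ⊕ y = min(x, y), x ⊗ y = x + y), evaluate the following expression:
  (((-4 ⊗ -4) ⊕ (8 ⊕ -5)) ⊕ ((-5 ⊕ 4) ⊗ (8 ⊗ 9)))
(((-4 ⊗ -4) ⊕ (8 ⊕ -5)) ⊕ ((-5 ⊕ 4) ⊗ (8 ⊗ 9))) = -8

Expand innermost to outermost. Recall ⊕ takes the minimum of its arguments and ⊗ takes their sum. Working out the expression (((-4 ⊗ -4) ⊕ (8 ⊕ -5)) ⊕ ((-5 ⊕ 4) ⊗ (8 ⊗ 9))) gives -8.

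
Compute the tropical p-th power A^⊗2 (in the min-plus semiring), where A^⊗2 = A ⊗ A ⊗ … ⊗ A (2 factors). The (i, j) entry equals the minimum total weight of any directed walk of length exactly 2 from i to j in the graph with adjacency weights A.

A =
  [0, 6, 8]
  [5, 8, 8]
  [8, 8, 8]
A^⊗2 =
  [0, 6, 8]
  [5, 11, 13]
  [8, 14, 16]

Each entry (A^⊗2)_ij equals the minimum over all length-2 walks i = v_0 → v_1 → … → v_2 = j of Σ_t A[v_t][v_{t+1}]. For example, for (i, j) = (0, 2) we minimise over 3 possible intermediate vertex sequences; the minimum is 8, attained along the walk 0 → 0 → 2.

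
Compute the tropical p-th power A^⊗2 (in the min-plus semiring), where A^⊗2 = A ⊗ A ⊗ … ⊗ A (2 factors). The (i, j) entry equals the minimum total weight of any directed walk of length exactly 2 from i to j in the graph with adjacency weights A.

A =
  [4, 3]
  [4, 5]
A^⊗2 =
  [7, 7]
  [8, 7]

Each entry (A^⊗2)_ij equals the minimum over all length-2 walks i = v_0 → v_1 → … → v_2 = j of Σ_t A[v_t][v_{t+1}]. For example, for (i, j) = (0, 1) we minimise over 2 possible intermediate vertex sequences; the minimum is 7, attained along the walk 0 → 0 → 1.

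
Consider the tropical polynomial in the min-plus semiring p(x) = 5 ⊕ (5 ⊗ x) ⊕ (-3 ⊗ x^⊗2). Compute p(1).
p(1) = -1

A tropical monomial a ⊗ x^⊗i evaluates to a + i · x. Evaluating each term at x = 1:
  Term 0 contributes 5 + 0 · 1 = 5
  Term 1 contributes 5 + 1 · 1 = 6
  Term 2 contributes -3 + 2 · 1 = -1
p(1) = ⊕ of these = min[5, 6, -1] = -1.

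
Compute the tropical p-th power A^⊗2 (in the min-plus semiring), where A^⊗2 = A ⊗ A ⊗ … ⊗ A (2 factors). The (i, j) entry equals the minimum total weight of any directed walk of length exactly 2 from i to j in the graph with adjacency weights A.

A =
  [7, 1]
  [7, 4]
A^⊗2 =
  [8, 5]
  [11, 8]

Each entry (A^⊗2)_ij equals the minimum over all length-2 walks i = v_0 → v_1 → … → v_2 = j of Σ_t A[v_t][v_{t+1}]. For example, for (i, j) = (0, 1) we minimise over 2 possible intermediate vertex sequences; the minimum is 5, attained along the walk 0 → 1 → 1.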